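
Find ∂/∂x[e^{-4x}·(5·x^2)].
10 x \left(1 - 2 x\right) e^{- 4 x}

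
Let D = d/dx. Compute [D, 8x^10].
80 x^{9}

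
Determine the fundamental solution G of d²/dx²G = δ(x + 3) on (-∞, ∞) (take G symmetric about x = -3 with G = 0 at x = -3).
\frac{|x + 3|}{2}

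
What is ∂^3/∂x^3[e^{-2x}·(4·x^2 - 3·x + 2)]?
4 \left(- 8 x^{2} + 30 x - 25\right) e^{- 2 x}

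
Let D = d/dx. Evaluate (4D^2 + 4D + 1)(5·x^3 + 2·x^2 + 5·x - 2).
5 x^{3} + 62 x^{2} + 141 x + 34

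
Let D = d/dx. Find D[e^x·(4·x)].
4 \left(x + 1\right) e^{x}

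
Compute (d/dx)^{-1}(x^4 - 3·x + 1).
\frac{x^{5}}{5} - \frac{3 x^{2}}{2} + x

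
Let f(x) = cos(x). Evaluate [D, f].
- \sin{\left(x \right)}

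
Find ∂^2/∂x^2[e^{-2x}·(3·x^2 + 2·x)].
2 \left(6 x^{2} - 8 x - 1\right) e^{- 2 x}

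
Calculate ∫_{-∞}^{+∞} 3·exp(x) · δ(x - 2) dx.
3 e^{2}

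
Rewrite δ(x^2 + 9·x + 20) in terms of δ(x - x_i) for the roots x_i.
\frac{\delta(x + 4) + \delta(x + 5)}{1}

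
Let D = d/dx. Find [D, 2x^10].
20 x^{9}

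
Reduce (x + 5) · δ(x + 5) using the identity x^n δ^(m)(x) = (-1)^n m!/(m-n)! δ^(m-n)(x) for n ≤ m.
0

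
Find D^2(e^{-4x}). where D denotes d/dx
16 e^{- 4 x}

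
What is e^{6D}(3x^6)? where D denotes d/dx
3 x^{6} + 108 x^{5} + 1620 x^{4} + 12960 x^{3} + 58320 x^{2} + 139968 x + 139968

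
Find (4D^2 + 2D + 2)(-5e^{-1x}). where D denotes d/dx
- 20 e^{- x}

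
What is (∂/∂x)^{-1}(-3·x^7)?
- \frac{3 x^{8}}{8}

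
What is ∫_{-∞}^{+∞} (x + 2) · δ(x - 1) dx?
3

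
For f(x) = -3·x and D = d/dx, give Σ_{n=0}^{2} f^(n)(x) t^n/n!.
- 3 t - 3 x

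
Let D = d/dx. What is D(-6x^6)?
- 36 x^{5}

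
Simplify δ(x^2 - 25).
\frac{\delta(x - 5) + \delta(x + 5)}{10}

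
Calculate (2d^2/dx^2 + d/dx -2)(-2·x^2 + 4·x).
4 x^{2} - 12 x - 4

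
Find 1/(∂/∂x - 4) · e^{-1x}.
- \frac{e^{- x}}{5}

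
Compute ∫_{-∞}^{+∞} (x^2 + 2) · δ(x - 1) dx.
3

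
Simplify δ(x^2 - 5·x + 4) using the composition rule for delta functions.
\frac{\delta(x - 1) + \delta(x - 4)}{3}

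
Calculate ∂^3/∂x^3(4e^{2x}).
32 e^{2 x}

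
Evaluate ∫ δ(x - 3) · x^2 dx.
9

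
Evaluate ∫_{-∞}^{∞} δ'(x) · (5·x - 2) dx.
-5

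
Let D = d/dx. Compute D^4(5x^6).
1800 x^{2}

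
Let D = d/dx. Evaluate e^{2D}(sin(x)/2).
\frac{\sin{\left(x + 2 \right)}}{2}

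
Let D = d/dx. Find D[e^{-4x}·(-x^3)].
x^{2} \left(4 x - 3\right) e^{- 4 x}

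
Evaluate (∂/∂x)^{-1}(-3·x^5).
- \frac{x^{6}}{2}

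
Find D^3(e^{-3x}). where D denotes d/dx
- 27 e^{- 3 x}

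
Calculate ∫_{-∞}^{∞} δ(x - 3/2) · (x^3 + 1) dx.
\frac{35}{8}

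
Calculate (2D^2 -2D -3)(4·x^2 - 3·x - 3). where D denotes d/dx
- 12 x^{2} - 7 x + 31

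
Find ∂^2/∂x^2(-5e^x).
- 5 e^{x}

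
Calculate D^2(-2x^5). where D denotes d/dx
- 40 x^{3}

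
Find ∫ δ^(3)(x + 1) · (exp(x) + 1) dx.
- \frac{1}{e}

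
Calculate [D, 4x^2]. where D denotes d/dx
8 x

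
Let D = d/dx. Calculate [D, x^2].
2 x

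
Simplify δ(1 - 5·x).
\frac{\delta(x - 1/5)}{5}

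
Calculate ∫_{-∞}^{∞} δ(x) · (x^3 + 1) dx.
1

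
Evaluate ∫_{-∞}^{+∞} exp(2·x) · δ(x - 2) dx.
e^{4}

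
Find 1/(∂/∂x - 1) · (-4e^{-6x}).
\frac{4 e^{- 6 x}}{7}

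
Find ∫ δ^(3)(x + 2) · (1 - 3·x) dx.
0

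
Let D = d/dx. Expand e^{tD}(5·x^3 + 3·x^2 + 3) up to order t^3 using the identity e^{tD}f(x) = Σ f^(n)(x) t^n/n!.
5 t^{3} + t^{2} \left(15 x + 3\right) + 3 t x \left(5 x + 2\right) + 5 x^{3} + 3 x^{2} + 3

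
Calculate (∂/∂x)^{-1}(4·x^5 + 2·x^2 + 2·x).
\frac{2 x^{6}}{3} + \frac{2 x^{3}}{3} + x^{2}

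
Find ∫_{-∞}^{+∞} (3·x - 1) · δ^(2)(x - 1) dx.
0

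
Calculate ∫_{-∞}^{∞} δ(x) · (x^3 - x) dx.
0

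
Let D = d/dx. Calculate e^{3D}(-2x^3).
- 2 x^{3} - 18 x^{2} - 54 x - 54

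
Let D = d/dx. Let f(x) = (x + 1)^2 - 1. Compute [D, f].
2 x + 2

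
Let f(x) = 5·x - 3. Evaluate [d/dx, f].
5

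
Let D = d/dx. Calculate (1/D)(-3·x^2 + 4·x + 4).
- x^{3} + 2 x^{2} + 4 x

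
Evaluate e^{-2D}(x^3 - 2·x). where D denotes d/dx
x^{3} - 6 x^{2} + 10 x - 4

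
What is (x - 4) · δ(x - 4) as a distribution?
0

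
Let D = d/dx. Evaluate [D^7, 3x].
21D^{6}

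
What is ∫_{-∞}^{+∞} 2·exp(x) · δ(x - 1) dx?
2 e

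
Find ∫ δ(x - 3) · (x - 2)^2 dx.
1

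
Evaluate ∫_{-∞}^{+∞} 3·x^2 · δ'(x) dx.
0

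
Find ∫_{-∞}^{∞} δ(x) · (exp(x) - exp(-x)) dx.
0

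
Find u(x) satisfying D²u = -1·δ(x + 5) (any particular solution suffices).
-\frac{|x + 5|}{2}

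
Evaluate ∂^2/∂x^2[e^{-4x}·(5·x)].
40 \left(2 x - 1\right) e^{- 4 x}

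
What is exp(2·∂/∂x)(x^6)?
x^{6} + 12 x^{5} + 60 x^{4} + 160 x^{3} + 240 x^{2} + 192 x + 64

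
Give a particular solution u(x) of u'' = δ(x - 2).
\frac{|x - 2|}{2}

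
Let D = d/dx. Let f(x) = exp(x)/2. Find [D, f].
\frac{e^{x}}{2}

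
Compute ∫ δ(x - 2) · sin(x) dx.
\sin{\left(2 \right)}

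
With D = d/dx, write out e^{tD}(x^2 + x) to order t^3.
t^{2} + t \left(2 x + 1\right) + x^{2} + x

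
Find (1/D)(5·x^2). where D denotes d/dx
\frac{5 x^{3}}{3}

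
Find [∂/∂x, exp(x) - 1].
e^{x}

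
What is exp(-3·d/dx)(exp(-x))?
e^{3 - x}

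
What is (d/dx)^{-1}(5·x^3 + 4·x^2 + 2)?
\frac{5 x^{4}}{4} + \frac{4 x^{3}}{3} + 2 x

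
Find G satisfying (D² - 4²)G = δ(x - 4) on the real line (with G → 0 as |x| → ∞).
-\frac{e^{-4|x - 4|}}{8}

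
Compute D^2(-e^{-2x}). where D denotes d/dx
- 4 e^{- 2 x}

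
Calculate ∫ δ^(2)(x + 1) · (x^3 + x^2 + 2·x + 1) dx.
-4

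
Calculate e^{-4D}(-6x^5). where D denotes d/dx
- 6 x^{5} + 120 x^{4} - 960 x^{3} + 3840 x^{2} - 7680 x + 6144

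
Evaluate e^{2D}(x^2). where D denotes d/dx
x^{2} + 4 x + 4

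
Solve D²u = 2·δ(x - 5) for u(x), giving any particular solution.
|x - 5|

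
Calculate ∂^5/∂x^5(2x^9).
30240 x^{4}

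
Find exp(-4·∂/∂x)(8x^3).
8 x^{3} - 96 x^{2} + 384 x - 512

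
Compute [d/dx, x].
1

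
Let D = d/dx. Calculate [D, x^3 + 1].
3 x^{2}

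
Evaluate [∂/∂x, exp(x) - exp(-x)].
2 \cosh{\left(x \right)}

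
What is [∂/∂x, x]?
1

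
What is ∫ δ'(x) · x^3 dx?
0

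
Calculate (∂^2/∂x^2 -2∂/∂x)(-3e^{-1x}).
- 9 e^{- x}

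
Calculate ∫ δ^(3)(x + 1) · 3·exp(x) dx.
- \frac{3}{e}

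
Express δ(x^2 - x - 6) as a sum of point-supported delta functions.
\frac{\delta(x - 3) + \delta(x + 2)}{5}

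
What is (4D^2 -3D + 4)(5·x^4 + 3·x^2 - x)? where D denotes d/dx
20 x^{4} - 60 x^{3} + 252 x^{2} - 22 x + 27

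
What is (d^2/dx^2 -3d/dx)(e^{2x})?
- 2 e^{2 x}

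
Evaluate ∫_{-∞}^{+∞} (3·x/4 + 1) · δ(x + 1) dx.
\frac{1}{4}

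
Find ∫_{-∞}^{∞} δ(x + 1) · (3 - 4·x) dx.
7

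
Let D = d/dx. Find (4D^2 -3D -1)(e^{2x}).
9 e^{2 x}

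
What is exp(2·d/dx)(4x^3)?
4 x^{3} + 24 x^{2} + 48 x + 32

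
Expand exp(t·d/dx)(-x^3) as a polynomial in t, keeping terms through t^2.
x \left(- 3 t^{2} - 3 t x - x^{2}\right)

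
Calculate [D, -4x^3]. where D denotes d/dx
- 12 x^{2}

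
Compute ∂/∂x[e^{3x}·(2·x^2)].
2 x \left(3 x + 2\right) e^{3 x}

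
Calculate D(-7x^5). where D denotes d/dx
- 35 x^{4}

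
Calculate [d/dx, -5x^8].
- 40 x^{7}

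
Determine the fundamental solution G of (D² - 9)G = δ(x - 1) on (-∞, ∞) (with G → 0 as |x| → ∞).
-\frac{e^{-3|x - 1|}}{6}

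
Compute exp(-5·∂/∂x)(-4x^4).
- 4 x^{4} + 80 x^{3} - 600 x^{2} + 2000 x - 2500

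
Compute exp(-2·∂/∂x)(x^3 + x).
x^{3} - 6 x^{2} + 13 x - 10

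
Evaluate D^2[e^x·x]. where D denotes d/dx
\left(x + 2\right) e^{x}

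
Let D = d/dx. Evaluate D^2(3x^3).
18 x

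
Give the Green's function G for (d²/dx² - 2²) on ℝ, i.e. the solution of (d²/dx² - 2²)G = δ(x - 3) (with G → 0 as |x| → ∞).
-\frac{e^{-2|x - 3|}}{4}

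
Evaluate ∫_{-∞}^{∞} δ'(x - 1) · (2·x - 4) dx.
-2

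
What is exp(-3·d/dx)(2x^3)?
2 x^{3} - 18 x^{2} + 54 x - 54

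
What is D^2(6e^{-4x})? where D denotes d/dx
96 e^{- 4 x}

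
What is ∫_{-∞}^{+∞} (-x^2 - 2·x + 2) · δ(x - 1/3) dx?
\frac{11}{9}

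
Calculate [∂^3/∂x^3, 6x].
18\frac{d^{2}}{dx^{2}}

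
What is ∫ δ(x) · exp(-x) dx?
1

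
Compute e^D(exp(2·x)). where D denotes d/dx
e^{2 x + 2}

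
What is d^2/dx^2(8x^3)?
48 x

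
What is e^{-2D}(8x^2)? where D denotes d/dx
8 x^{2} - 32 x + 32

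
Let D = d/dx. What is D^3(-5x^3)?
-30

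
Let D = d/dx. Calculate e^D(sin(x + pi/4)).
\sin{\left(x + \frac{\pi}{4} + 1 \right)}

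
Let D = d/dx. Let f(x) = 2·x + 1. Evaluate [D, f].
2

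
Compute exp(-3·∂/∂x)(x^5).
x^{5} - 15 x^{4} + 90 x^{3} - 270 x^{2} + 405 x - 243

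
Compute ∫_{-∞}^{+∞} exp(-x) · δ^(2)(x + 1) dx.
e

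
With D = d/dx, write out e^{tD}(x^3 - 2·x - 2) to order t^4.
t^{3} + 3 t^{2} x + t \left(3 x^{2} - 2\right) + x^{3} - 2 x - 2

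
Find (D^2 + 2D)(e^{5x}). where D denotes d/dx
35 e^{5 x}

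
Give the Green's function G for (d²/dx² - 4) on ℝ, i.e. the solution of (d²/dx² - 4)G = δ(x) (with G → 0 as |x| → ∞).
-\frac{e^{-2|x|}}{4}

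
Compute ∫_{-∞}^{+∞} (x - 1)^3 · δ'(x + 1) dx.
-12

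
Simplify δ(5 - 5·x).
\frac{\delta(x - 1)}{5}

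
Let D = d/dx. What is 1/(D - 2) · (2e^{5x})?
\frac{2 e^{5 x}}{3}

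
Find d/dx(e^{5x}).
5 e^{5 x}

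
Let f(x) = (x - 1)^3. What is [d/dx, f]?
3 \left(x - 1\right)^{2}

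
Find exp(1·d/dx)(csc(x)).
\csc{\left(x + 1 \right)}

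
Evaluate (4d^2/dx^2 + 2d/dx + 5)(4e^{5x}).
460 e^{5 x}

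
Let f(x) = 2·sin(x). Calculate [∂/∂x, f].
2 \cos{\left(x \right)}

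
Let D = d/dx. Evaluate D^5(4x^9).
60480 x^{4}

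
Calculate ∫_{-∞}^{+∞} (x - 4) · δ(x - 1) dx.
-3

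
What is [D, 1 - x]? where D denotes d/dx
-1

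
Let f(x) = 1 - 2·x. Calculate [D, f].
-2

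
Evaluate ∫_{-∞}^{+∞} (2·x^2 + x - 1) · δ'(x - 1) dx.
-5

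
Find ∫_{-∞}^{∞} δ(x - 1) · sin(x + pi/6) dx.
\sin{\left(\frac{\pi}{6} + 1 \right)}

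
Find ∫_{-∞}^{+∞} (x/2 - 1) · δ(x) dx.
-1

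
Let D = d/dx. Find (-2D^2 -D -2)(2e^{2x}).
- 24 e^{2 x}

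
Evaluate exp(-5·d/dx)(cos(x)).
\cos{\left(x - 5 \right)}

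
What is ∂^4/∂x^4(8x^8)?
13440 x^{4}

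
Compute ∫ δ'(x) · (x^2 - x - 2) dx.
1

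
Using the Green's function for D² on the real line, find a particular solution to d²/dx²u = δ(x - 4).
\frac{|x - 4|}{2}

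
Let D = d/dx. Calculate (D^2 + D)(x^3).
3 x \left(x + 2\right)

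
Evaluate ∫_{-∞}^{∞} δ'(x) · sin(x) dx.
-1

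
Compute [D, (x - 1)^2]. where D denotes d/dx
2 x - 2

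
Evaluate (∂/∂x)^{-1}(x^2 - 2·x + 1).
\frac{x^{3}}{3} - x^{2} + x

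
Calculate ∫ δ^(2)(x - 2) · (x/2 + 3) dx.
0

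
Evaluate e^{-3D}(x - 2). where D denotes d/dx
x - 5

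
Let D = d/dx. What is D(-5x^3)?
- 15 x^{2}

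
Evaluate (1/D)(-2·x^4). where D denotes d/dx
- \frac{2 x^{5}}{5}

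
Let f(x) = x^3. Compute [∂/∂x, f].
3 x^{2}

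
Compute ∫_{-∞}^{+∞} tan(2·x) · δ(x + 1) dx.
- \tan{\left(2 \right)}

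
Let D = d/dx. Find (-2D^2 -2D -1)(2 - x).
x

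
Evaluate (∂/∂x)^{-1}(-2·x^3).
- \frac{x^{4}}{2}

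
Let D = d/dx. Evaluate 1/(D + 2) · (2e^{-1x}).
2 e^{- x}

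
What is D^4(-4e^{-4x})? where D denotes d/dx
- 1024 e^{- 4 x}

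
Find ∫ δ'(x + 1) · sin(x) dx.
- \cos{\left(1 \right)}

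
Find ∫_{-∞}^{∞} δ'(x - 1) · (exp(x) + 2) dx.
- e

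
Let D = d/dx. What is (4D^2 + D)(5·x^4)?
20 x^{2} \left(x + 12\right)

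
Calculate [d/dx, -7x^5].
- 35 x^{4}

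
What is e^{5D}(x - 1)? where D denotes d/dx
x + 4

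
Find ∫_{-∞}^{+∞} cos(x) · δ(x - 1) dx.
\cos{\left(1 \right)}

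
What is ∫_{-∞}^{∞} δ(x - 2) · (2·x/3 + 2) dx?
\frac{10}{3}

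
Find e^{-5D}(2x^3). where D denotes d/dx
2 x^{3} - 30 x^{2} + 150 x - 250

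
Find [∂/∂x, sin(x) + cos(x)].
- \sin{\left(x \right)} + \cos{\left(x \right)}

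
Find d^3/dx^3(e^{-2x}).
- 8 e^{- 2 x}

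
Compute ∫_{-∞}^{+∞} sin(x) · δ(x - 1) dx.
\sin{\left(1 \right)}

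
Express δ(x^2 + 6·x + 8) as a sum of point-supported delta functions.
\frac{\delta(x + 2) + \delta(x + 4)}{2}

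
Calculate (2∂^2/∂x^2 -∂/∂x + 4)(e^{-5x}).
59 e^{- 5 x}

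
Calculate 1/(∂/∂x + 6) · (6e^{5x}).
\frac{6 e^{5 x}}{11}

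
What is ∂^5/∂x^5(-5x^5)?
-600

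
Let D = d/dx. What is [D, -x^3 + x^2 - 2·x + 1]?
- 3 x^{2} + 2 x - 2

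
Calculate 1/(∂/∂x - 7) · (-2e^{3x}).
\frac{e^{3 x}}{2}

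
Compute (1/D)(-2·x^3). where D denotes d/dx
- \frac{x^{4}}{2}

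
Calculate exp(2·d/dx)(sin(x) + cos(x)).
\sqrt{2} \sin{\left(x + \frac{\pi}{4} + 2 \right)}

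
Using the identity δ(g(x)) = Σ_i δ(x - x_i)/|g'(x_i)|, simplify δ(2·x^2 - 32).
\frac{\delta(x - 4) + \delta(x + 4)}{16}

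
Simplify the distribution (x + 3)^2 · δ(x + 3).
0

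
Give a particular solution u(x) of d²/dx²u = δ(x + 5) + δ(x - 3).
\frac{|x + 5|}{2} + \frac{|x - 3|}{2}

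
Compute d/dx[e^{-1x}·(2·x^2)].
2 x \left(2 - x\right) e^{- x}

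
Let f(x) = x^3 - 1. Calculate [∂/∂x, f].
3 x^{2}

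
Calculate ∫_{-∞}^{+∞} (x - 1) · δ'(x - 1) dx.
-1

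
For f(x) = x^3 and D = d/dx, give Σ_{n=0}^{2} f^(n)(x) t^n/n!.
x \left(3 t^{2} + 3 t x + x^{2}\right)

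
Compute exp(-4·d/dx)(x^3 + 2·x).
x^{3} - 12 x^{2} + 50 x - 72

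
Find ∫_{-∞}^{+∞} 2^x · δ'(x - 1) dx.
- \log{\left(4 \right)}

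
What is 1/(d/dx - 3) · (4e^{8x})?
\frac{4 e^{8 x}}{5}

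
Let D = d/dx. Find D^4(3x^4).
72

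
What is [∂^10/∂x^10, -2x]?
-20\frac{d^{9}}{dx^{9}}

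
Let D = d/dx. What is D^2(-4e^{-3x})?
- 36 e^{- 3 x}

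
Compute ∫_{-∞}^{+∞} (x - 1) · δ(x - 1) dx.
0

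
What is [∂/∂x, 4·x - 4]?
4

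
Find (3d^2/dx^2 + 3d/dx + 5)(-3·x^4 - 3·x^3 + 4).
- 15 x^{4} - 51 x^{3} - 135 x^{2} - 54 x + 20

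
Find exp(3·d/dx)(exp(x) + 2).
e^{x + 3} + 2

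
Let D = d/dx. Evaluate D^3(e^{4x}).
64 e^{4 x}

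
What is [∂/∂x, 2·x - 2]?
2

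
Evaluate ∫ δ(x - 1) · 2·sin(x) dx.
2 \sin{\left(1 \right)}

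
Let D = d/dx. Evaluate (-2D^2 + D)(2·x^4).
8 x^{2} \left(x - 6\right)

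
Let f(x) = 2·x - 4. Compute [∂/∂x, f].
2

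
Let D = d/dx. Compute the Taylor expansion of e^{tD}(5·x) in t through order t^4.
5 t + 5 x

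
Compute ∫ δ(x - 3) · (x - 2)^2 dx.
1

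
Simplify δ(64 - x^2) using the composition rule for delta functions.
\frac{\delta(x - 8) + \delta(x + 8)}{16}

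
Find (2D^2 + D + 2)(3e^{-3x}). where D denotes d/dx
51 e^{- 3 x}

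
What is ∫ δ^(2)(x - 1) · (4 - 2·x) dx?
0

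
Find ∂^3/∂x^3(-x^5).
- 60 x^{2}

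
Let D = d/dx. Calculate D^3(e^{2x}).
8 e^{2 x}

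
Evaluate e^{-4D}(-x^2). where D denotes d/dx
- x^{2} + 8 x - 16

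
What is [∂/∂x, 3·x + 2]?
3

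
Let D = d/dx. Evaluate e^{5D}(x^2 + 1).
x^{2} + 10 x + 26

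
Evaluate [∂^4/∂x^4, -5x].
-20\frac{d^{3}}{dx^{3}}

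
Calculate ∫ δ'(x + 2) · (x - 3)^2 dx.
10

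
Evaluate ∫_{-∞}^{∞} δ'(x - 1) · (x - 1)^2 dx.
0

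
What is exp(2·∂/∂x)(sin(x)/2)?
\frac{\sin{\left(x + 2 \right)}}{2}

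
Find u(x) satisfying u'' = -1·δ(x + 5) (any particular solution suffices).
-\frac{|x + 5|}{2}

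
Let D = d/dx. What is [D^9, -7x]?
-63D^{8}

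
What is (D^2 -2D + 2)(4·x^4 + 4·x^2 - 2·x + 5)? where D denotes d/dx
8 x^{4} - 32 x^{3} + 56 x^{2} - 20 x + 22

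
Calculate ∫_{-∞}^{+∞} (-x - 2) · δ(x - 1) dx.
-3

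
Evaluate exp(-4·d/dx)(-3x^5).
- 3 x^{5} + 60 x^{4} - 480 x^{3} + 1920 x^{2} - 3840 x + 3072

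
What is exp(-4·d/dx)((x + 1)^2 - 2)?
x^{2} - 6 x + 7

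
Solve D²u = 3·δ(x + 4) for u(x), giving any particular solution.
\frac{3|x + 4|}{2}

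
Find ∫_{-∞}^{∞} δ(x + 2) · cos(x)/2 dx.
\frac{\cos{\left(2 \right)}}{2}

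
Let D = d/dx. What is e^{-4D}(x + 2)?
x - 2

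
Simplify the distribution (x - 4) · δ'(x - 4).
-\delta(x - 4)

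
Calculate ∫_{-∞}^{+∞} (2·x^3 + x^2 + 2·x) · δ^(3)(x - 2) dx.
-12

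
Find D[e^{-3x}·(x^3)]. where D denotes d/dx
3 x^{2} \left(1 - x\right) e^{- 3 x}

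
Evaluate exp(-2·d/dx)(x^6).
x^{6} - 12 x^{5} + 60 x^{4} - 160 x^{3} + 240 x^{2} - 192 x + 64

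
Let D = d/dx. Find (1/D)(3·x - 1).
\frac{3 x^{2}}{2} - x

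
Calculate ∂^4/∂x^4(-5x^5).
- 600 x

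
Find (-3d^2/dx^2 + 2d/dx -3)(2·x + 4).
- 6 x - 8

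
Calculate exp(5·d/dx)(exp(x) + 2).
e^{x + 5} + 2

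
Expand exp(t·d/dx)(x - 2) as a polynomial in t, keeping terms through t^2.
t + x - 2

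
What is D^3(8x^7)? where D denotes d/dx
1680 x^{4}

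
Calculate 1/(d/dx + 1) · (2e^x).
e^{x}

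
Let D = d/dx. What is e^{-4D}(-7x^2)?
- 7 x^{2} + 56 x - 112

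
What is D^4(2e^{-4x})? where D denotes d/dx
512 e^{- 4 x}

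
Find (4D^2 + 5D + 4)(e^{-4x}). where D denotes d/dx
48 e^{- 4 x}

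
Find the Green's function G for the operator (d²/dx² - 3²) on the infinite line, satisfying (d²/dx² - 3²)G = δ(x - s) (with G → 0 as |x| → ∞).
-\frac{e^{-3|x-s|}}{6}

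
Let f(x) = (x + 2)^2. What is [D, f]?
2 x + 4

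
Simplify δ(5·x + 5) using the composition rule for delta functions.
\frac{\delta(x + 1)}{5}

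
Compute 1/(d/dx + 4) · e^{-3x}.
e^{- 3 x}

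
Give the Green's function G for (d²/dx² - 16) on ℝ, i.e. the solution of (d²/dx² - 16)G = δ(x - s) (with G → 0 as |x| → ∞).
-\frac{e^{-4|x-s|}}{8}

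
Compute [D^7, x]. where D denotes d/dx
7D^{6}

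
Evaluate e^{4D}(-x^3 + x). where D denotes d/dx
- x^{3} - 12 x^{2} - 47 x - 60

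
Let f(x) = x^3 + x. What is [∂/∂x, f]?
3 x^{2} + 1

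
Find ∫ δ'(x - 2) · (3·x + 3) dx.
-3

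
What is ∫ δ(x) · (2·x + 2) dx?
2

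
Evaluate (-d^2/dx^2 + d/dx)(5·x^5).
25 x^{3} \left(x - 4\right)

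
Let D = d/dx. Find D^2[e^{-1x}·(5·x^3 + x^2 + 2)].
\left(5 x^{3} - 29 x^{2} + 26 x + 4\right) e^{- x}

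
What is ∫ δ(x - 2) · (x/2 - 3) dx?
-2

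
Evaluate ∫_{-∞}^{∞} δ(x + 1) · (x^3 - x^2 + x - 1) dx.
-4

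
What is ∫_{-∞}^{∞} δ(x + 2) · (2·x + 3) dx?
-1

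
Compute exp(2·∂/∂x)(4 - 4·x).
- 4 x - 4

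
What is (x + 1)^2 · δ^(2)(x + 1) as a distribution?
2\delta(x + 1)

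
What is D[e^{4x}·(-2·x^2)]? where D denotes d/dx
4 x \left(- 2 x - 1\right) e^{4 x}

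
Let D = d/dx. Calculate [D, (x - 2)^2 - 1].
2 x - 4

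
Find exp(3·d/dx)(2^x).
2^{x + 3}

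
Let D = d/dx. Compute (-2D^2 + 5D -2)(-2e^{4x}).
28 e^{4 x}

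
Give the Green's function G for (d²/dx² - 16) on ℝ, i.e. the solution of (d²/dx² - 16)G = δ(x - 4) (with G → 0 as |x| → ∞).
-\frac{e^{-4|x - 4|}}{8}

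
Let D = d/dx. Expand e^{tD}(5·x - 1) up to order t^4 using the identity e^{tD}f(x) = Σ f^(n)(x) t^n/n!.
5 t + 5 x - 1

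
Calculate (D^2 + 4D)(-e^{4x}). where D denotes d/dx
- 32 e^{4 x}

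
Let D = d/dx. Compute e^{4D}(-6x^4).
- 6 x^{4} - 96 x^{3} - 576 x^{2} - 1536 x - 1536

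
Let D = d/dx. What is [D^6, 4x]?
24D^{5}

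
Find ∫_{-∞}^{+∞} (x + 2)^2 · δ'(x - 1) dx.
-6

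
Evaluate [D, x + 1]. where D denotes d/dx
1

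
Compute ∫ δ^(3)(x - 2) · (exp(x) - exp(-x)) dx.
- 2 \cosh{\left(2 \right)}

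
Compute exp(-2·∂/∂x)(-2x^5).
- 2 x^{5} + 20 x^{4} - 80 x^{3} + 160 x^{2} - 160 x + 64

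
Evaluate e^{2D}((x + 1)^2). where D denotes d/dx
x^{2} + 6 x + 9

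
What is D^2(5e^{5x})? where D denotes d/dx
125 e^{5 x}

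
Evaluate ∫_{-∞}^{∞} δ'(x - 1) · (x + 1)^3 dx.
-12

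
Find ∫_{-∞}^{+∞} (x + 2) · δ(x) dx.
2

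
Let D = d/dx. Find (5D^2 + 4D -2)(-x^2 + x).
2 x^{2} - 10 x - 6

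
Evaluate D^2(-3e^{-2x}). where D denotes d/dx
- 12 e^{- 2 x}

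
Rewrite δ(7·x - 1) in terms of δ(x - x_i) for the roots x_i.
\frac{\delta(x - 1/7)}{7}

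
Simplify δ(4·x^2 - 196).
\frac{\delta(x - 7) + \delta(x + 7)}{56}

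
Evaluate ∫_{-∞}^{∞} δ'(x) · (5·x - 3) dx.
-5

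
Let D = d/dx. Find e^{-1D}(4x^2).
4 x^{2} - 8 x + 4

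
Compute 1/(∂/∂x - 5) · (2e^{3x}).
- e^{3 x}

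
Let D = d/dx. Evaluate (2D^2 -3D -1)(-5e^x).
10 e^{x}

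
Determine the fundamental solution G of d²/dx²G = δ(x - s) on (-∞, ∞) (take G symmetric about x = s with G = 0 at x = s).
\frac{|x - s|}{2}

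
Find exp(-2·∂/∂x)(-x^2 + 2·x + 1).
- x^{2} + 6 x - 7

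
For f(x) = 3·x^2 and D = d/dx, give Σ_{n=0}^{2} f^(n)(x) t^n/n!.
3 t^{2} + 6 t x + 3 x^{2}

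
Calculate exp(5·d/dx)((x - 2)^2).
x^{2} + 6 x + 9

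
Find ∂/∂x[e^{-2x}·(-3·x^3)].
x^{2} \left(6 x - 9\right) e^{- 2 x}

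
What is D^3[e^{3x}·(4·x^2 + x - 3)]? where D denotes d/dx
\left(108 x^{2} + 243 x + 18\right) e^{3 x}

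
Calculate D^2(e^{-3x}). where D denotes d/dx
9 e^{- 3 x}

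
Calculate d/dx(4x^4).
16 x^{3}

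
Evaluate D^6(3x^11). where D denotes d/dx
997920 x^{5}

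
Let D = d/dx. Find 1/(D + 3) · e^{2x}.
\frac{e^{2 x}}{5}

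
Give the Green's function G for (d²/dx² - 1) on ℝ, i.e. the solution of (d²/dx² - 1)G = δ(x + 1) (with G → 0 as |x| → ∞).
-\frac{e^{-|x + 1|}}{2}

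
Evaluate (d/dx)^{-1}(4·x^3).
x^{4}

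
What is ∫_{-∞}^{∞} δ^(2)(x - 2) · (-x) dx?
0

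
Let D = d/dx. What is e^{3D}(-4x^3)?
- 4 x^{3} - 36 x^{2} - 108 x - 108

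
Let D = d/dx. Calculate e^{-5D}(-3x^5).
- 3 x^{5} + 75 x^{4} - 750 x^{3} + 3750 x^{2} - 9375 x + 9375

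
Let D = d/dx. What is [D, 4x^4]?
16 x^{3}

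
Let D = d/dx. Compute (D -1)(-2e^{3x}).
- 4 e^{3 x}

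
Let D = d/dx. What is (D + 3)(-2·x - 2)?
- 6 x - 8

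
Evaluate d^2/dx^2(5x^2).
10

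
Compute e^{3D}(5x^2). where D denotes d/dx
5 x^{2} + 30 x + 45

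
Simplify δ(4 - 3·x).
\frac{\delta(x - 4/3)}{3}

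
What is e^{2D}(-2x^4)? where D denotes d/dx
- 2 x^{4} - 16 x^{3} - 48 x^{2} - 64 x - 32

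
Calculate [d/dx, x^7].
7 x^{6}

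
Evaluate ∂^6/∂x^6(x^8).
20160 x^{2}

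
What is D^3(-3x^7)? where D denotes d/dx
- 630 x^{4}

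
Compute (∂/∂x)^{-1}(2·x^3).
\frac{x^{4}}{2}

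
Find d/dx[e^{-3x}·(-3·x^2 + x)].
\left(9 x^{2} - 9 x + 1\right) e^{- 3 x}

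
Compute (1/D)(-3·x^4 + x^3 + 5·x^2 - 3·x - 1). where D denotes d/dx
- \frac{3 x^{5}}{5} + \frac{x^{4}}{4} + \frac{5 x^{3}}{3} - \frac{3 x^{2}}{2} - x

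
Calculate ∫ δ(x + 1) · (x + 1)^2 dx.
0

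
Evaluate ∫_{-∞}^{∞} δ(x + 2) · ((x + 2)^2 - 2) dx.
-2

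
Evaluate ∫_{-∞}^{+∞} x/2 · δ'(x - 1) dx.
- \frac{1}{2}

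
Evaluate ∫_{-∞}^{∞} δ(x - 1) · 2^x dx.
2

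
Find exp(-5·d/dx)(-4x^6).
- 4 x^{6} + 120 x^{5} - 1500 x^{4} + 10000 x^{3} - 37500 x^{2} + 75000 x - 62500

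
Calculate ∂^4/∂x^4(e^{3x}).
81 e^{3 x}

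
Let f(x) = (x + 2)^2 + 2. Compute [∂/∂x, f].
2 x + 4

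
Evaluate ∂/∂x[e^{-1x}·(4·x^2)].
4 x \left(2 - x\right) e^{- x}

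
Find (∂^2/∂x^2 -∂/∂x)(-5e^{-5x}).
- 150 e^{- 5 x}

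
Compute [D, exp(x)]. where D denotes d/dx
e^{x}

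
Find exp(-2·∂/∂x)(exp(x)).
e^{x - 2}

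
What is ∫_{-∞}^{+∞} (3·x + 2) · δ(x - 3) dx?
11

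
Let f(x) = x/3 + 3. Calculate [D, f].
\frac{1}{3}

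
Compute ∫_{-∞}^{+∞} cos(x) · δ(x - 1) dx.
\cos{\left(1 \right)}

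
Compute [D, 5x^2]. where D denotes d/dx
10 x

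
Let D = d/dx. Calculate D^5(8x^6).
5760 x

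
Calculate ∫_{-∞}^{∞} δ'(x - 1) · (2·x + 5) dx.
-2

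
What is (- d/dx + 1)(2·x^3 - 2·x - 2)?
2 x \left(x^{2} - 3 x - 1\right)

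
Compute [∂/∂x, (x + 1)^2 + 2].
2 x + 2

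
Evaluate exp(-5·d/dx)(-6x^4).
- 6 x^{4} + 120 x^{3} - 900 x^{2} + 3000 x - 3750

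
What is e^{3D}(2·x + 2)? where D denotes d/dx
2 x + 8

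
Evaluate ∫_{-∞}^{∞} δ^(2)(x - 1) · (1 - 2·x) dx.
0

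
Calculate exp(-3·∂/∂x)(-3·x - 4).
5 - 3 x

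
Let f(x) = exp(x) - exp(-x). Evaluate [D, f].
2 \cosh{\left(x \right)}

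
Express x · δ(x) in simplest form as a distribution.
0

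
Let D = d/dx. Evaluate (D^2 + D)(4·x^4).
16 x^{2} \left(x + 3\right)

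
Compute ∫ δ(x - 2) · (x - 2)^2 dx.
0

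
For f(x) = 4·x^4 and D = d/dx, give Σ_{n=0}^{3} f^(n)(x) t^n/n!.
4 x \left(4 t^{3} + 6 t^{2} x + 4 t x^{2} + x^{3}\right)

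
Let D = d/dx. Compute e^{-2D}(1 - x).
3 - x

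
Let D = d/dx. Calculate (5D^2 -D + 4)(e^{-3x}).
52 e^{- 3 x}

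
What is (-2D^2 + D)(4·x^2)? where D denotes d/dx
8 x - 16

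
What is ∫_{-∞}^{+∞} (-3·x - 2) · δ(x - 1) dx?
-5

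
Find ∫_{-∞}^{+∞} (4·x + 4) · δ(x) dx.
4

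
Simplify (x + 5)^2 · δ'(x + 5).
0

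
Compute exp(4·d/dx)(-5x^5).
- 5 x^{5} - 100 x^{4} - 800 x^{3} - 3200 x^{2} - 6400 x - 5120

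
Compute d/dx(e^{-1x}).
- e^{- x}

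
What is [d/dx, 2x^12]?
24 x^{11}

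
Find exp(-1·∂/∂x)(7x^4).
7 x^{4} - 28 x^{3} + 42 x^{2} - 28 x + 7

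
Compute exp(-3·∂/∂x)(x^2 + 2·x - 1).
x^{2} - 4 x + 2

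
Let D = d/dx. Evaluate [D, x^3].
3 x^{2}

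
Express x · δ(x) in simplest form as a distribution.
0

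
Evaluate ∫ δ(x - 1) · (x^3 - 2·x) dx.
-1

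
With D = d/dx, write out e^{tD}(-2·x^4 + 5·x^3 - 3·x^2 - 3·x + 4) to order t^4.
- 2 t^{4} - t^{3} \left(8 x - 5\right) - t^{2} \left(12 x^{2} - 15 x + 3\right) - t \left(8 x^{3} - 15 x^{2} + 6 x + 3\right) - 2 x^{4} + 5 x^{3} - 3 x^{2} - 3 x + 4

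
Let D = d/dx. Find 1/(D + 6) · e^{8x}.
\frac{e^{8 x}}{14}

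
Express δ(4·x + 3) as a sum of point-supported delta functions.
\frac{\delta(x + 3/4)}{4}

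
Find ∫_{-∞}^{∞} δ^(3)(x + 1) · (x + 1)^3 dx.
-6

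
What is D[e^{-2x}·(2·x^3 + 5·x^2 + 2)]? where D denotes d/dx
2 \left(- 2 x^{3} - 2 x^{2} + 5 x - 2\right) e^{- 2 x}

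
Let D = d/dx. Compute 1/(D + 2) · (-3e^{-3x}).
3 e^{- 3 x}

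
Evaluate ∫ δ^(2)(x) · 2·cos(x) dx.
-2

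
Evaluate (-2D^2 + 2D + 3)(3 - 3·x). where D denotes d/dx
3 - 9 x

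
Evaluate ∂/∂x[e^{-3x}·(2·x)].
2 \left(1 - 3 x\right) e^{- 3 x}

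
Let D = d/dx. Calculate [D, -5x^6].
- 30 x^{5}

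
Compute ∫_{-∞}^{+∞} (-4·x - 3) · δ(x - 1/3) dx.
- \frac{13}{3}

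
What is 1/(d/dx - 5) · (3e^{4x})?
- 3 e^{4 x}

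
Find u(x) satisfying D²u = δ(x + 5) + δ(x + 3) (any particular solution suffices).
\frac{|x + 5|}{2} + \frac{|x + 3|}{2}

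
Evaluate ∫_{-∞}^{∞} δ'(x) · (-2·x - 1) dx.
2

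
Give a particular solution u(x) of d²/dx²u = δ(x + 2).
\frac{|x + 2|}{2}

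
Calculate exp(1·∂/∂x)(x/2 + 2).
\frac{x}{2} + \frac{5}{2}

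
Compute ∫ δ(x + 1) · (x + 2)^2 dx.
1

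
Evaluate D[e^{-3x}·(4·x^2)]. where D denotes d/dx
4 x \left(2 - 3 x\right) e^{- 3 x}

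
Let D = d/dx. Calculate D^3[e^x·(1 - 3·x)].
\left(- 3 x - 8\right) e^{x}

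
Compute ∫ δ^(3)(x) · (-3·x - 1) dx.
0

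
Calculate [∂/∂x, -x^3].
- 3 x^{2}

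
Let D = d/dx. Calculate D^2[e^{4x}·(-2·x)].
\left(- 32 x - 16\right) e^{4 x}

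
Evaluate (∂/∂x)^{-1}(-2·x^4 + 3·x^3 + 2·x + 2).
- \frac{2 x^{5}}{5} + \frac{3 x^{4}}{4} + x^{2} + 2 x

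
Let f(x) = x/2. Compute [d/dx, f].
\frac{1}{2}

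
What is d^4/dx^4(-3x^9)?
- 9072 x^{5}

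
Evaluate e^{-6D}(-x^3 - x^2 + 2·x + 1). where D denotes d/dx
- x^{3} + 17 x^{2} - 94 x + 169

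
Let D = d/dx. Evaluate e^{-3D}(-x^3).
- x^{3} + 9 x^{2} - 27 x + 27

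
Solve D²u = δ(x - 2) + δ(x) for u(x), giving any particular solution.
\frac{|x - 2|}{2} + \frac{|x|}{2}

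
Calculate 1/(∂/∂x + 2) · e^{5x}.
\frac{e^{5 x}}{7}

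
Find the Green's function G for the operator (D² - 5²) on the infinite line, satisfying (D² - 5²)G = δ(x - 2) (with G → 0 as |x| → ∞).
-\frac{e^{-5|x - 2|}}{10}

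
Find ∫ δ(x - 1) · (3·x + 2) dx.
5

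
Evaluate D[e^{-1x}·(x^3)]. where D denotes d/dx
x^{2} \left(3 - x\right) e^{- x}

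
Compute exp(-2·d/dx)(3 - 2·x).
7 - 2 x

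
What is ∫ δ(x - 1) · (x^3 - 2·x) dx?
-1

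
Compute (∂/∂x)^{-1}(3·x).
\frac{3 x^{2}}{2}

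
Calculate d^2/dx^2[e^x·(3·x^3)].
3 x \left(x^{2} + 6 x + 6\right) e^{x}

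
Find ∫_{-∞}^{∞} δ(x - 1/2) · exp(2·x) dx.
e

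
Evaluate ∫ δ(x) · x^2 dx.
0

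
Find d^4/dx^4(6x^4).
144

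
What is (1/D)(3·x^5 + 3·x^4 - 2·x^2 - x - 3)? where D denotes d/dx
\frac{x^{6}}{2} + \frac{3 x^{5}}{5} - \frac{2 x^{3}}{3} - \frac{x^{2}}{2} - 3 x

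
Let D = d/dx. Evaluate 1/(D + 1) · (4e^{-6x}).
- \frac{4 e^{- 6 x}}{5}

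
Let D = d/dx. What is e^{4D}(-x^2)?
- x^{2} - 8 x - 16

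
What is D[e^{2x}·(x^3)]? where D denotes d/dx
x^{2} \left(2 x + 3\right) e^{2 x}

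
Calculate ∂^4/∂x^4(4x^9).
12096 x^{5}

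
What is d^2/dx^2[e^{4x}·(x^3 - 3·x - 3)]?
\left(16 x^{3} + 24 x^{2} - 42 x - 72\right) e^{4 x}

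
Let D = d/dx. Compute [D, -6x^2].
- 12 x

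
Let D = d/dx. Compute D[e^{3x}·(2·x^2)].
2 x \left(3 x + 2\right) e^{3 x}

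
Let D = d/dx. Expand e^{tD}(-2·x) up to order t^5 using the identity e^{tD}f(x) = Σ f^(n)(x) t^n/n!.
- 2 t - 2 x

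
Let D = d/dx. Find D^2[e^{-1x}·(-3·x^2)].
3 \left(- x^{2} + 4 x - 2\right) e^{- x}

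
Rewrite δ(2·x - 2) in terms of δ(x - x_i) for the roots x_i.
\frac{\delta(x - 1)}{2}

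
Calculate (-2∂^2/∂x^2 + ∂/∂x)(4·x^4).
16 x^{2} \left(x - 6\right)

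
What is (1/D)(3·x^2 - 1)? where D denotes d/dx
x^{3} - x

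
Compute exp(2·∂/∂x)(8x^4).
8 x^{4} + 64 x^{3} + 192 x^{2} + 256 x + 128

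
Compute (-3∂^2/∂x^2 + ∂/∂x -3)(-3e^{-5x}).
249 e^{- 5 x}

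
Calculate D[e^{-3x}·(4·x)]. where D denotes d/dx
4 \left(1 - 3 x\right) e^{- 3 x}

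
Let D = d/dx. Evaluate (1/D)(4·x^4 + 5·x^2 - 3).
\frac{4 x^{5}}{5} + \frac{5 x^{3}}{3} - 3 x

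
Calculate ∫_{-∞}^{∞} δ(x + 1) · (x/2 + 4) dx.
\frac{7}{2}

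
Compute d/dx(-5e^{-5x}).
25 e^{- 5 x}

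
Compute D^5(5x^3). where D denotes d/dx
0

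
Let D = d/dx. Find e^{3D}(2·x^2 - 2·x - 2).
2 x^{2} + 10 x + 10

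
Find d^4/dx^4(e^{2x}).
16 e^{2 x}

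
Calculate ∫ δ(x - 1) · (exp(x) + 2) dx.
2 + e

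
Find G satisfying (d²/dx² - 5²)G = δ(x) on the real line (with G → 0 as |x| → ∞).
-\frac{e^{-5|x|}}{10}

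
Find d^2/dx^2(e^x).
e^{x}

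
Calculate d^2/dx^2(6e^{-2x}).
24 e^{- 2 x}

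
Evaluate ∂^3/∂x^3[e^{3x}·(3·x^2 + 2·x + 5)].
\left(81 x^{2} + 216 x + 243\right) e^{3 x}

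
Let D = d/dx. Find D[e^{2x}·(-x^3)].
x^{2} \left(- 2 x - 3\right) e^{2 x}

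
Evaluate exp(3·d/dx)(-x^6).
- x^{6} - 18 x^{5} - 135 x^{4} - 540 x^{3} - 1215 x^{2} - 1458 x - 729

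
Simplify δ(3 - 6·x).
\frac{\delta(x - 1/2)}{6}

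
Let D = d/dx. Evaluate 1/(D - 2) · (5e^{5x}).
\frac{5 e^{5 x}}{3}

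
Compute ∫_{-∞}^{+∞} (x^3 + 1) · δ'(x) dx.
0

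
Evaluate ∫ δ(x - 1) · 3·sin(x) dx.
3 \sin{\left(1 \right)}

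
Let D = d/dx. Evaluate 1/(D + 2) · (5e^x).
\frac{5 e^{x}}{3}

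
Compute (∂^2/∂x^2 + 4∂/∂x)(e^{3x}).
21 e^{3 x}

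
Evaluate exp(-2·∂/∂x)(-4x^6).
- 4 x^{6} + 48 x^{5} - 240 x^{4} + 640 x^{3} - 960 x^{2} + 768 x - 256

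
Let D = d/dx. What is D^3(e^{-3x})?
- 27 e^{- 3 x}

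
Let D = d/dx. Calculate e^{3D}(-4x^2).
- 4 x^{2} - 24 x - 36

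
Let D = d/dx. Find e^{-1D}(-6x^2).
- 6 x^{2} + 12 x - 6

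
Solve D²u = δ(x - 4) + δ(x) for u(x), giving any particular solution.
\frac{|x - 4|}{2} + \frac{|x|}{2}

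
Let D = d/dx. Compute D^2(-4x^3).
- 24 x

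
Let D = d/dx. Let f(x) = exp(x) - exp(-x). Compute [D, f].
2 \cosh{\left(x \right)}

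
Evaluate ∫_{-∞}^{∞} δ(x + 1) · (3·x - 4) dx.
-7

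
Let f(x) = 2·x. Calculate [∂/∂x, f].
2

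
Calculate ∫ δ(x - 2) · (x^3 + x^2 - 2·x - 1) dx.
7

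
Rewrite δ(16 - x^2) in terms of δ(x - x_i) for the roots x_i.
\frac{\delta(x - 4) + \delta(x + 4)}{8}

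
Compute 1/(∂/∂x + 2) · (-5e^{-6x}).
\frac{5 e^{- 6 x}}{4}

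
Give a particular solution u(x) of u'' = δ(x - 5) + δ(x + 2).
\frac{|x - 5|}{2} + \frac{|x + 2|}{2}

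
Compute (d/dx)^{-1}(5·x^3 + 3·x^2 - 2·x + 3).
\frac{5 x^{4}}{4} + x^{3} - x^{2} + 3 x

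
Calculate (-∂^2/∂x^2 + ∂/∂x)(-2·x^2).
4 - 4 x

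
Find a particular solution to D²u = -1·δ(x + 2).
-\frac{|x + 2|}{2}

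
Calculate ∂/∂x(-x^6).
- 6 x^{5}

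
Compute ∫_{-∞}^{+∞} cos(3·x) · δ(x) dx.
1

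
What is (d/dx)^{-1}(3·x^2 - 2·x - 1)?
x^{3} - x^{2} - x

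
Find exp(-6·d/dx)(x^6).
x^{6} - 36 x^{5} + 540 x^{4} - 4320 x^{3} + 19440 x^{2} - 46656 x + 46656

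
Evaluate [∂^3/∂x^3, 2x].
6\frac{d^{2}}{dx^{2}}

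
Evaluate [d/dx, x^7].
7 x^{6}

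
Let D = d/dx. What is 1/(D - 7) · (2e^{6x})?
- 2 e^{6 x}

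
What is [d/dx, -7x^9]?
- 63 x^{8}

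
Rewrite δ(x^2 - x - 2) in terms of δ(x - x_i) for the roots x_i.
\frac{\delta(x - 2) + \delta(x + 1)}{3}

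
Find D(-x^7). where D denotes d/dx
- 7 x^{6}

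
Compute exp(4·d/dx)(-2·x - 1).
- 2 x - 9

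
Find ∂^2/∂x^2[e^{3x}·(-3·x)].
\left(- 27 x - 18\right) e^{3 x}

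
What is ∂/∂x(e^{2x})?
2 e^{2 x}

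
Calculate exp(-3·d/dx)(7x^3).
7 x^{3} - 63 x^{2} + 189 x - 189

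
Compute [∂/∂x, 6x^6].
36 x^{5}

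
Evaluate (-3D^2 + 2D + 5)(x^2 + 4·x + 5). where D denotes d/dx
5 x^{2} + 24 x + 27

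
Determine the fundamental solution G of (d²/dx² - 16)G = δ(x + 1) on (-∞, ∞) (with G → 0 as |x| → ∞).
-\frac{e^{-4|x + 1|}}{8}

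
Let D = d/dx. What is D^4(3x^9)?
9072 x^{5}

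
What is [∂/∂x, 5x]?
5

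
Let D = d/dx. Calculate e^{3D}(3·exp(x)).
3 e^{x + 3}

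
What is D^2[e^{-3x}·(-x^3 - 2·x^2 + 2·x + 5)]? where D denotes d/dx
\left(- 9 x^{3} + 36 x + 29\right) e^{- 3 x}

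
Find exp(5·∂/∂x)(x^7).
x^{7} + 35 x^{6} + 525 x^{5} + 4375 x^{4} + 21875 x^{3} + 65625 x^{2} + 109375 x + 78125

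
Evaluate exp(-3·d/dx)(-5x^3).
- 5 x^{3} + 45 x^{2} - 135 x + 135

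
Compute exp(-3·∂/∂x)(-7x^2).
- 7 x^{2} + 42 x - 63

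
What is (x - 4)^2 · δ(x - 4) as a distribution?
0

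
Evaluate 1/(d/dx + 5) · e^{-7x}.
- \frac{e^{- 7 x}}{2}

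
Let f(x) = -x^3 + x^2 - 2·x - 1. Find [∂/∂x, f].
- 3 x^{2} + 2 x - 2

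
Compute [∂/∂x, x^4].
4 x^{3}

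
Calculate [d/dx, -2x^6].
- 12 x^{5}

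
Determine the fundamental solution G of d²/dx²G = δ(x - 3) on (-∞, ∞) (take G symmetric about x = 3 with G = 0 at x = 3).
\frac{|x - 3|}{2}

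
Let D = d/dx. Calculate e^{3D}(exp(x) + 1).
e^{x + 3} + 1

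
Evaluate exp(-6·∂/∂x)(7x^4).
7 x^{4} - 168 x^{3} + 1512 x^{2} - 6048 x + 9072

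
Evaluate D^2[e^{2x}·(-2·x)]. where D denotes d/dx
8 \left(- x - 1\right) e^{2 x}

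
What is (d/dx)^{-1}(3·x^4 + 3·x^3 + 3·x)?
\frac{3 x^{5}}{5} + \frac{3 x^{4}}{4} + \frac{3 x^{2}}{2}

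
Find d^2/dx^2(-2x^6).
- 60 x^{4}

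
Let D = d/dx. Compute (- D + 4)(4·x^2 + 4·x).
16 x^{2} + 8 x - 4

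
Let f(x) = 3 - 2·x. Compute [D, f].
-2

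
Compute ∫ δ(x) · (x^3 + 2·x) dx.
0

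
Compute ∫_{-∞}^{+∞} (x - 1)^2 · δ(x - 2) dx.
1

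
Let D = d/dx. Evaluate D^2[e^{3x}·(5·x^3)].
15 x \left(3 x^{2} + 6 x + 2\right) e^{3 x}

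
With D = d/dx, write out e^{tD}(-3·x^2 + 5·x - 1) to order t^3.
- 3 t^{2} - t \left(6 x - 5\right) - 3 x^{2} + 5 x - 1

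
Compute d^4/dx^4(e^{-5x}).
625 e^{- 5 x}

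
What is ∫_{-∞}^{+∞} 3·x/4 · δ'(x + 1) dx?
- \frac{3}{4}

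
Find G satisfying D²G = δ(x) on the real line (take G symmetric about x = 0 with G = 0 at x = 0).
\frac{|x|}{2}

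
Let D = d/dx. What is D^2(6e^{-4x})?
96 e^{- 4 x}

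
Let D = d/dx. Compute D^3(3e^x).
3 e^{x}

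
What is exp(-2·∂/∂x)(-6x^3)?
- 6 x^{3} + 36 x^{2} - 72 x + 48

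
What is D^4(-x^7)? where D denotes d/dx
- 840 x^{3}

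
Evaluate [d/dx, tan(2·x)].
\frac{2}{\cos^{2}{\left(2 x \right)}}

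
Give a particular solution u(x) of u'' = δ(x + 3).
\frac{|x + 3|}{2}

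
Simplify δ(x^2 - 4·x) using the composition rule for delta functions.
\frac{\delta(x - 4) + \delta(x)}{4}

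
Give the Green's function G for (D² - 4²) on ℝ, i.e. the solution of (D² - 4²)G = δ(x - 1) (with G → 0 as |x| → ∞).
-\frac{e^{-4|x - 1|}}{8}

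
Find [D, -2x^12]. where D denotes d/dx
- 24 x^{11}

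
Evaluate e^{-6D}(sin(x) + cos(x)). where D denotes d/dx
\sqrt{2} \cos{\left(- x + \frac{\pi}{4} + 6 \right)}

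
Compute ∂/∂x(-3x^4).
- 12 x^{3}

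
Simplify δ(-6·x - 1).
\frac{\delta(x + 1/6)}{6}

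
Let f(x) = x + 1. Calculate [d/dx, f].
1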